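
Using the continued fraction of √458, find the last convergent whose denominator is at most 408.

4537/212

√458 = [21; 2, 2, 42, …] (period length 3).
Convergents:
  p_0/q_0 = 21/1
  p_1/q_1 = 43/2
  p_2/q_2 = 107/5
  p_3/q_3 = 4537/212
  p_4/q_4 = 9181/429
q_3 = 212 ≤ 408 < 429 = q_4, so the answer is 4537/212.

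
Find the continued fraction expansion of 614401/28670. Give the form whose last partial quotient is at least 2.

614401 = 21×28670 + 12331
28670 = 2×12331 + 4008
12331 = 3×4008 + 307
4008 = 13×307 + 17
307 = 18×17 + 1
17 = 17×1 + 0  (stop)
So 614401/28670 = [21; 2, 3, 13, 18, 17].

[21; 2, 3, 13, 18, 17]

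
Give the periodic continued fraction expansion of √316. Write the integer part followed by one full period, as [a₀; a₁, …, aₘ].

a₀ = ⌊√316⌋ = 17.
With m₀=0, d₀=1 and mₖ₊₁ = dₖaₖ − mₖ, dₖ₊₁ = (n − mₖ₊₁²)/dₖ, aₖ₊₁ = ⌊(a₀+mₖ₊₁)/dₖ₊₁⌋:
  k=1: m=17, d=27, a=1
  k=2: m=10, d=8, a=3
  k=3: m=14, d=15, a=2
  k=4: m=16, d=4, a=8
  k=5: m=16, d=15, a=2
  k=6: m=14, d=8, a=3
  k=7: m=10, d=27, a=1
  k=8: m=17, d=1, a=34
d=1 and a=2a₀=34 at k=8, so the next step gives (m, d) = (17, 27) again — its k=1 value — and the period has length 8.

[17; 1, 3, 2, 8, 2, 3, 1, 34]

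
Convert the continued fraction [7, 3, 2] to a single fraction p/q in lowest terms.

51/7

Using pₖ = aₖpₖ₋₁ + pₖ₋₂ and qₖ = aₖqₖ₋₁ + qₖ₋₂:
  k=0: a=7, p=7, q=1
  k=1: a=3, p=22, q=3
  k=2: a=2, p=51, q=7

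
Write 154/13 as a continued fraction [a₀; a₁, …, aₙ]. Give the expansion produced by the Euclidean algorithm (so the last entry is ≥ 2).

154 = 11×13 + 11
13 = 1×11 + 2
11 = 5×2 + 1
2 = 2×1 + 0  (stop)
So 154/13 = [11; 1, 5, 2].

[11; 1, 5, 2]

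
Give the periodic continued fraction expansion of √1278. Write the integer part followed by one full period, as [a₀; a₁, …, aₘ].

a₀ = ⌊√1278⌋ = 35.
With m₀=0, d₀=1 and mₖ₊₁ = dₖaₖ − mₖ, dₖ₊₁ = (n − mₖ₊₁²)/dₖ, aₖ₊₁ = ⌊(a₀+mₖ₊₁)/dₖ₊₁⌋:
  k=1: m=35, d=53, a=1
  k=2: m=18, d=18, a=2
  k=3: m=18, d=53, a=1
  k=4: m=35, d=1, a=70
d=1 and a=2a₀=70 at k=4, so the next step gives (m, d) = (35, 53) again — its k=1 value — and the period has length 4.

[35; 1, 2, 1, 70]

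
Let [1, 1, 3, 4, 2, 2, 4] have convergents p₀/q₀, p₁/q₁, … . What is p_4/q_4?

67/38

Using pₖ = aₖpₖ₋₁ + pₖ₋₂, qₖ = aₖqₖ₋₁ + qₖ₋₂ (with p₋₁=1, p₋₂=0, q₋₁=0, q₋₂=1):
  k=0: a=1, p=1, q=1
  k=1: a=1, p=2, q=1
  k=2: a=3, p=7, q=4
  k=3: a=4, p=30, q=17
  k=4: a=2, p=67, q=38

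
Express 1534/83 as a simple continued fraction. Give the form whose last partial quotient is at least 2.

[18; 2, 13, 3]

1534 = 18×83 + 40
83 = 2×40 + 3
40 = 13×3 + 1
3 = 3×1 + 0  (stop)
So 1534/83 = [18; 2, 13, 3].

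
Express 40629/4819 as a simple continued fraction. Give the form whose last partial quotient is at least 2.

[8; 2, 3, 8, 9, 9]

40629 = 8×4819 + 2077
4819 = 2×2077 + 665
2077 = 3×665 + 82
665 = 8×82 + 9
82 = 9×9 + 1
9 = 9×1 + 0  (stop)
So 40629/4819 = [8; 2, 3, 8, 9, 9].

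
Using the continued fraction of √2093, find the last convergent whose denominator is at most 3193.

√2093 = [45; 1, 2, 1, 90, …] (period length 4).
Convergents:
  p_0/q_0 = 45/1
  p_1/q_1 = 46/1
  p_2/q_2 = 137/3
  p_3/q_3 = 183/4
  p_4/q_4 = 16607/363
  p_5/q_5 = 16790/367
  p_6/q_6 = 50187/1097
  p_7/q_7 = 66977/1464
  p_8/q_8 = 6078117/132857
q_7 = 1464 ≤ 3193 < 132857 = q_8, so the answer is 66977/1464.

66977/1464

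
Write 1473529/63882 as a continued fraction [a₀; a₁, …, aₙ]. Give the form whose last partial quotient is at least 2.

[23; 15, 17, 1, 9, 3, 3, 2]

1473529 = 23×63882 + 4243
63882 = 15×4243 + 237
4243 = 17×237 + 214
237 = 1×214 + 23
214 = 9×23 + 7
23 = 3×7 + 2
7 = 3×2 + 1
2 = 2×1 + 0  (stop)
So 1473529/63882 = [23; 15, 17, 1, 9, 3, 3, 2].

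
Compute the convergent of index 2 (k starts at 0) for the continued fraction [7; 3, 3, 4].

Using pₖ = aₖpₖ₋₁ + pₖ₋₂, qₖ = aₖqₖ₋₁ + qₖ₋₂ (with p₋₁=1, p₋₂=0, q₋₁=0, q₋₂=1):
  k=0: a=7, p=7, q=1
  k=1: a=3, p=22, q=3
  k=2: a=3, p=73, q=10

73/10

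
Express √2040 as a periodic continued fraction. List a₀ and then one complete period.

a₀ = ⌊√2040⌋ = 45.
With m₀=0, d₀=1 and mₖ₊₁ = dₖaₖ − mₖ, dₖ₊₁ = (n − mₖ₊₁²)/dₖ, aₖ₊₁ = ⌊(a₀+mₖ₊₁)/dₖ₊₁⌋:
  k=1: m=45, d=15, a=6
  k=2: m=45, d=1, a=90
d=1 and a=2a₀=90 at k=2, so the next step gives (m, d) = (45, 15) again — its k=1 value — and the period has length 2.

[45; 6, 90]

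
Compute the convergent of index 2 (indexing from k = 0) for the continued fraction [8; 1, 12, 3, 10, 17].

Using pₖ = aₖpₖ₋₁ + pₖ₋₂, qₖ = aₖqₖ₋₁ + qₖ₋₂ (with p₋₁=1, p₋₂=0, q₋₁=0, q₋₂=1):
  k=0: a=8, p=8, q=1
  k=1: a=1, p=9, q=1
  k=2: a=12, p=116, q=13

116/13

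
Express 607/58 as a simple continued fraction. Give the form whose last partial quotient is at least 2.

607 = 10*58 + 27
58 = 2*27 + 4
27 = 6*4 + 3
4 = 1*3 + 1
3 = 3*1 + 0  (stop)
So 607/58 = [10; 2, 6, 1, 3].

[10; 2, 6, 1, 3]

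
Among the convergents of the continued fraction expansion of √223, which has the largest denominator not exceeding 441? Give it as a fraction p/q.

6481/434

√223 = [14; 1, 13, 1, 28, …] (period length 4).
Convergents:
  p_0/q_0 = 14/1
  p_1/q_1 = 15/1
  p_2/q_2 = 209/14
  p_3/q_3 = 224/15
  p_4/q_4 = 6481/434
  p_5/q_5 = 6705/449
q_4 = 434 ≤ 441 < 449 = q_5, so the answer is 6481/434.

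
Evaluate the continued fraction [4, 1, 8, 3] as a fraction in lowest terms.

137/28

Using pₖ = aₖpₖ₋₁ + pₖ₋₂ and qₖ = aₖqₖ₋₁ + qₖ₋₂:
  k=0: a=4, p=4, q=1
  k=1: a=1, p=5, q=1
  k=2: a=8, p=44, q=9
  k=3: a=3, p=137, q=28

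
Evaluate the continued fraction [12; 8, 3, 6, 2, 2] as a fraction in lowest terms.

Using pₖ = aₖpₖ₋₁ + pₖ₋₂ and qₖ = aₖqₖ₋₁ + qₖ₋₂:
  k=0: a=12, p=12, q=1
  k=1: a=8, p=97, q=8
  k=2: a=3, p=303, q=25
  k=3: a=6, p=1915, q=158
  k=4: a=2, p=4133, q=341
  k=5: a=2, p=10181, q=840

10181/840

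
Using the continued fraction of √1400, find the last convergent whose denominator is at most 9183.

167963/4489

√1400 = [37; 2, 2, 2, 74, …] (period length 4).
Convergents:
  p_0/q_0 = 37/1
  p_1/q_1 = 75/2
  p_2/q_2 = 187/5
  p_3/q_3 = 449/12
  p_4/q_4 = 33413/893
  p_5/q_5 = 67275/1798
  p_6/q_6 = 167963/4489
  p_7/q_7 = 403201/10776
q_6 = 4489 ≤ 9183 < 10776 = q_7, so the answer is 167963/4489.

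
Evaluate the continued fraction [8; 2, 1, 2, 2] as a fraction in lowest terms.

159/19

Using pₖ = aₖpₖ₋₁ + pₖ₋₂ and qₖ = aₖqₖ₋₁ + qₖ₋₂:
  k=0: a=8, p=8, q=1
  k=1: a=2, p=17, q=2
  k=2: a=1, p=25, q=3
  k=3: a=2, p=67, q=8
  k=4: a=2, p=159, q=19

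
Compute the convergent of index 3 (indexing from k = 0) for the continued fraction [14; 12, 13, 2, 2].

Using pₖ = aₖpₖ₋₁ + pₖ₋₂, qₖ = aₖqₖ₋₁ + qₖ₋₂ (with p₋₁=1, p₋₂=0, q₋₁=0, q₋₂=1):
  k=0: a=14, p=14, q=1
  k=1: a=12, p=169, q=12
  k=2: a=13, p=2211, q=157
  k=3: a=2, p=4591, q=326

4591/326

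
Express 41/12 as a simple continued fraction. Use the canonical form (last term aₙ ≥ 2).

[3; 2, 2, 2]

41 = 3·12 + 5
12 = 2·5 + 2
5 = 2·2 + 1
2 = 2·1 + 0  (stop)
So 41/12 = [3; 2, 2, 2].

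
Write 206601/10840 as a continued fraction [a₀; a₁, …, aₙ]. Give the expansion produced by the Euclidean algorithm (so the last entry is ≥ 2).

[19; 16, 1, 10, 4, 14]

206601 = 19·10840 + 641
10840 = 16·641 + 584
641 = 1·584 + 57
584 = 10·57 + 14
57 = 4·14 + 1
14 = 14·1 + 0  (stop)
So 206601/10840 = [19; 16, 1, 10, 4, 14].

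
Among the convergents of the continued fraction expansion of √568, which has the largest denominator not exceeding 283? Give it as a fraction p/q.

6697/281

√568 = [23; 1, 4, 1, 46, …] (period length 4).
Convergents:
  p_0/q_0 = 23/1
  p_1/q_1 = 24/1
  p_2/q_2 = 119/5
  p_3/q_3 = 143/6
  p_4/q_4 = 6697/281
  p_5/q_5 = 6840/287
q_4 = 281 ≤ 283 < 287 = q_5, so the answer is 6697/281.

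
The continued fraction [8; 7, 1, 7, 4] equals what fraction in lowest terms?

2113/260

Fold from the inside: start with 4/1.
  7 + 1/4 = 29/4
  1 + 4/29 = 33/29
  7 + 29/33 = 260/33
  8 + 33/260 = 2113/260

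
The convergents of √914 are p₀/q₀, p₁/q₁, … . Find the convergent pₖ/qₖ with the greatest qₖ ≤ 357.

√914 = [30; 4, 3, 3, 4, 60, …] (period length 5).
Convergents:
  p_0/q_0 = 30/1
  p_1/q_1 = 121/4
  p_2/q_2 = 393/13
  p_3/q_3 = 1300/43
  p_4/q_4 = 5593/185
  p_5/q_5 = 336880/11143
q_4 = 185 ≤ 357 < 11143 = q_5, so the answer is 5593/185.

5593/185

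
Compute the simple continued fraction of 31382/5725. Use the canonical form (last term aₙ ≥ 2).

[5; 2, 13, 15, 14]

31382 = 5·5725 + 2757
5725 = 2·2757 + 211
2757 = 13·211 + 14
211 = 15·14 + 1
14 = 14·1 + 0  (stop)
So 31382/5725 = [5; 2, 13, 15, 14].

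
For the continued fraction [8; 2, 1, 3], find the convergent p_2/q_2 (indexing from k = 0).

25/3

Using pₖ = aₖpₖ₋₁ + pₖ₋₂, qₖ = aₖqₖ₋₁ + qₖ₋₂ (with p₋₁=1, p₋₂=0, q₋₁=0, q₋₂=1):
  k=0: a=8, p=8, q=1
  k=1: a=2, p=17, q=2
  k=2: a=1, p=25, q=3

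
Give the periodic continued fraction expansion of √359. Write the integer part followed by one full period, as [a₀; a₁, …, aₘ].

a₀ = ⌊√359⌋ = 18.
With m₀=0, d₀=1 and mₖ₊₁ = dₖaₖ − mₖ, dₖ₊₁ = (n − mₖ₊₁²)/dₖ, aₖ₊₁ = ⌊(a₀+mₖ₊₁)/dₖ₊₁⌋:
  k=1: m=18, d=35, a=1
  k=2: m=17, d=2, a=17
  k=3: m=17, d=35, a=1
  k=4: m=18, d=1, a=36
d=1 and a=2a₀=36 at k=4, so the next step gives (m, d) = (18, 35) again — its k=1 value — and the period has length 4.

[18; 1, 17, 1, 36]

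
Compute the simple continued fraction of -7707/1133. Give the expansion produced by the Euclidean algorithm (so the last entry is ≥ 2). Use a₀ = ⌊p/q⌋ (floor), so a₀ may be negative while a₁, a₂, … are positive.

-7707 = -7·1133 + 224
1133 = 5·224 + 13
224 = 17·13 + 3
13 = 4·3 + 1
3 = 3·1 + 0  (stop)
So -7707/1133 = [-7; 5, 17, 4, 3].

[-7; 5, 17, 4, 3]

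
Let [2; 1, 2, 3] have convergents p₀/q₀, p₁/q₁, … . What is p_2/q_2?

Using pₖ = aₖpₖ₋₁ + pₖ₋₂, qₖ = aₖqₖ₋₁ + qₖ₋₂ (with p₋₁=1, p₋₂=0, q₋₁=0, q₋₂=1):
  k=0: a=2, p=2, q=1
  k=1: a=1, p=3, q=1
  k=2: a=2, p=8, q=3

8/3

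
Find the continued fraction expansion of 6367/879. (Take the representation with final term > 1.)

6367 = 7*879 + 214
879 = 4*214 + 23
214 = 9*23 + 7
23 = 3*7 + 2
7 = 3*2 + 1
2 = 2*1 + 0  (stop)
So 6367/879 = [7; 4, 9, 3, 3, 2].

[7; 4, 9, 3, 3, 2]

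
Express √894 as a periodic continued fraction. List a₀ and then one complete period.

a₀ = ⌊√894⌋ = 29.
With m₀=0, d₀=1 and mₖ₊₁ = dₖaₖ − mₖ, dₖ₊₁ = (n − mₖ₊₁²)/dₖ, aₖ₊₁ = ⌊(a₀+mₖ₊₁)/dₖ₊₁⌋:
  k=1: m=29, d=53, a=1
  k=2: m=24, d=6, a=8
  k=3: m=24, d=53, a=1
  k=4: m=29, d=1, a=58
d=1 and a=2a₀=58 at k=4, so the next step gives (m, d) = (29, 53) again — its k=1 value — and the period has length 4.

[29; 1, 8, 1, 58]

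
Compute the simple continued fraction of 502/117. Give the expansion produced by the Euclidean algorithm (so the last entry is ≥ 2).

502 = 4×117 + 34
117 = 3×34 + 15
34 = 2×15 + 4
15 = 3×4 + 3
4 = 1×3 + 1
3 = 3×1 + 0  (stop)
So 502/117 = [4; 3, 2, 3, 1, 3].

[4; 3, 2, 3, 1, 3]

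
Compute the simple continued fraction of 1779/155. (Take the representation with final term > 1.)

[11; 2, 10, 1, 1, 3]

1779 = 11·155 + 74
155 = 2·74 + 7
74 = 10·7 + 4
7 = 1·4 + 3
4 = 1·3 + 1
3 = 3·1 + 0  (stop)
So 1779/155 = [11; 2, 10, 1, 1, 3].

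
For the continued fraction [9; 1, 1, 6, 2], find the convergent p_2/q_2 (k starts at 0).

Using pₖ = aₖpₖ₋₁ + pₖ₋₂, qₖ = aₖqₖ₋₁ + qₖ₋₂ (with p₋₁=1, p₋₂=0, q₋₁=0, q₋₂=1):
  k=0: a=9, p=9, q=1
  k=1: a=1, p=10, q=1
  k=2: a=1, p=19, q=2

19/2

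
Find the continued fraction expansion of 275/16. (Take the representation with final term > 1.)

[17; 5, 3]

275 = 17*16 + 3
16 = 5*3 + 1
3 = 3*1 + 0  (stop)
So 275/16 = [17; 5, 3].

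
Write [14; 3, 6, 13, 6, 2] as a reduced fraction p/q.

Fold from the inside: start with 2/1.
  6 + 1/2 = 13/2
  13 + 2/13 = 171/13
  6 + 13/171 = 1039/171
  3 + 171/1039 = 3288/1039
  14 + 1039/3288 = 47071/3288

47071/3288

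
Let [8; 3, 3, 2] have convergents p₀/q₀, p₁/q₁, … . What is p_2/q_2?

Using pₖ = aₖpₖ₋₁ + pₖ₋₂, qₖ = aₖqₖ₋₁ + qₖ₋₂ (with p₋₁=1, p₋₂=0, q₋₁=0, q₋₂=1):
  k=0: a=8, p=8, q=1
  k=1: a=3, p=25, q=3
  k=2: a=3, p=83, q=10

83/10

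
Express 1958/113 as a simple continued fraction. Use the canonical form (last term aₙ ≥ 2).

1958 = 17*113 + 37
113 = 3*37 + 2
37 = 18*2 + 1
2 = 2*1 + 0  (stop)
So 1958/113 = [17; 3, 18, 2].

[17; 3, 18, 2]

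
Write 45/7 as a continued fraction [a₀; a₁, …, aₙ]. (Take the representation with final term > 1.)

[6; 2, 3]

45 = 6*7 + 3
7 = 2*3 + 1
3 = 3*1 + 0  (stop)
So 45/7 = [6; 2, 3].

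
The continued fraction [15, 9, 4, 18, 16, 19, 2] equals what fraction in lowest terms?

Using pₖ = aₖpₖ₋₁ + pₖ₋₂ and qₖ = aₖqₖ₋₁ + qₖ₋₂:
  k=0: a=15, p=15, q=1
  k=1: a=9, p=136, q=9
  k=2: a=4, p=559, q=37
  k=3: a=18, p=10198, q=675
  k=4: a=16, p=163727, q=10837
  k=5: a=19, p=3121011, q=206578
  k=6: a=2, p=6405749, q=423993

6405749/423993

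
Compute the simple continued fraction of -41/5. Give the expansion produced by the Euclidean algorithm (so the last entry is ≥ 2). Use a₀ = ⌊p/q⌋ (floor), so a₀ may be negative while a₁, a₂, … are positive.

-41 = -9*5 + 4
5 = 1*4 + 1
4 = 4*1 + 0  (stop)
So -41/5 = [-9; 1, 4].

[-9; 1, 4]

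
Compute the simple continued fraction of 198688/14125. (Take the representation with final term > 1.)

198688 = 14×14125 + 938
14125 = 15×938 + 55
938 = 17×55 + 3
55 = 18×3 + 1
3 = 3×1 + 0  (stop)
So 198688/14125 = [14; 15, 17, 18, 3].

[14; 15, 17, 18, 3]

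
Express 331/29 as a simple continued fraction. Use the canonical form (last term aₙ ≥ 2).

331 = 11·29 + 12
29 = 2·12 + 5
12 = 2·5 + 2
5 = 2·2 + 1
2 = 2·1 + 0  (stop)
So 331/29 = [11; 2, 2, 2, 2].

[11; 2, 2, 2, 2]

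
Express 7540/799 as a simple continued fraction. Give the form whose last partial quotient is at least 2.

[9; 2, 3, 2, 5, 9]

7540 = 9×799 + 349
799 = 2×349 + 101
349 = 3×101 + 46
101 = 2×46 + 9
46 = 5×9 + 1
9 = 9×1 + 0  (stop)
So 7540/799 = [9; 2, 3, 2, 5, 9].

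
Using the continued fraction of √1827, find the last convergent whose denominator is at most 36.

1496/35

√1827 = [42; 1, 2, 1, 8, 1, 2, 1, 84, …] (period length 8).
Convergents:
  p_0/q_0 = 42/1
  p_1/q_1 = 43/1
  p_2/q_2 = 128/3
  p_3/q_3 = 171/4
  p_4/q_4 = 1496/35
  p_5/q_5 = 1667/39
q_4 = 35 ≤ 36 < 39 = q_5, so the answer is 1496/35.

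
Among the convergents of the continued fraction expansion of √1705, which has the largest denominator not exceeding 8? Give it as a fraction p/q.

√1705 = [41; 3, 2, 3, 82, …] (period length 4).
Convergents:
  p_0/q_0 = 41/1
  p_1/q_1 = 124/3
  p_2/q_2 = 289/7
  p_3/q_3 = 991/24
q_2 = 7 ≤ 8 < 24 = q_3, so the answer is 289/7.

289/7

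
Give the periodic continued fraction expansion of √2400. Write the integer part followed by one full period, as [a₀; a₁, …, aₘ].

[48; 1, 96]

a₀ = ⌊√2400⌋ = 48.
With m₀=0, d₀=1 and mₖ₊₁ = dₖaₖ − mₖ, dₖ₊₁ = (n − mₖ₊₁²)/dₖ, aₖ₊₁ = ⌊(a₀+mₖ₊₁)/dₖ₊₁⌋:
  k=1: m=48, d=96, a=1
  k=2: m=48, d=1, a=96
d=1 and a=2a₀=96 at k=2, so the next step gives (m, d) = (48, 96) again — its k=1 value — and the period has length 2.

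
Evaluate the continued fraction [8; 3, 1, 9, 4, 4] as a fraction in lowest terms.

5606/679

Fold from the inside: start with 4/1.
  4 + 1/4 = 17/4
  9 + 4/17 = 157/17
  1 + 17/157 = 174/157
  3 + 157/174 = 679/174
  8 + 174/679 = 5606/679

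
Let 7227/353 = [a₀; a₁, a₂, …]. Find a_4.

3

7227 = 20·353 + 167   →  a_0 = 20
353 = 2·167 + 19   →  a_1 = 2
167 = 8·19 + 15   →  a_2 = 8
19 = 1·15 + 4   →  a_3 = 1
15 = 3·4 + 3   →  a_4 = 3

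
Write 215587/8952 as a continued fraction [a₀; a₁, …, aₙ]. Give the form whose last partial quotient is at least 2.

215587 = 24×8952 + 739
8952 = 12×739 + 84
739 = 8×84 + 67
84 = 1×67 + 17
67 = 3×17 + 16
17 = 1×16 + 1
16 = 16×1 + 0  (stop)
So 215587/8952 = [24; 12, 8, 1, 3, 1, 16].

[24; 12, 8, 1, 3, 1, 16]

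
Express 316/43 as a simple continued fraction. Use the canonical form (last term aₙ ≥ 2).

316 = 7·43 + 15
43 = 2·15 + 13
15 = 1·13 + 2
13 = 6·2 + 1
2 = 2·1 + 0  (stop)
So 316/43 = [7; 2, 1, 6, 2].

[7; 2, 1, 6, 2]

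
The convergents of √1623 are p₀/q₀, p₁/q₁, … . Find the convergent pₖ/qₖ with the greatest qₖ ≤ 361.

√1623 = [40; 3, 2, 26, 2, 3, 80, …] (period length 6).
Convergents:
  p_0/q_0 = 40/1
  p_1/q_1 = 121/3
  p_2/q_2 = 282/7
  p_3/q_3 = 7453/185
  p_4/q_4 = 15188/377
q_3 = 185 ≤ 361 < 377 = q_4, so the answer is 7453/185.

7453/185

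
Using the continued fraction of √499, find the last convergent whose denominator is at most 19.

√499 = [22; 2, 1, 21, 1, 2, 44, …] (period length 6).
Convergents:
  p_0/q_0 = 22/1
  p_1/q_1 = 45/2
  p_2/q_2 = 67/3
  p_3/q_3 = 1452/65
q_2 = 3 ≤ 19 < 65 = q_3, so the answer is 67/3.

67/3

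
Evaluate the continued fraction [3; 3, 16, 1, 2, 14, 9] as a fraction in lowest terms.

66200/19899

Fold from the inside: start with 9/1.
  14 + 1/9 = 127/9
  2 + 9/127 = 263/127
  1 + 127/263 = 390/263
  16 + 263/390 = 6503/390
  3 + 390/6503 = 19899/6503
  3 + 6503/19899 = 66200/19899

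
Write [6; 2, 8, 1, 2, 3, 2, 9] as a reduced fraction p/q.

25833/3991

Using pₖ = aₖpₖ₋₁ + pₖ₋₂ and qₖ = aₖqₖ₋₁ + qₖ₋₂:
  k=0: a=6, p=6, q=1
  k=1: a=2, p=13, q=2
  k=2: a=8, p=110, q=17
  k=3: a=1, p=123, q=19
  k=4: a=2, p=356, q=55
  k=5: a=3, p=1191, q=184
  k=6: a=2, p=2738, q=423
  k=7: a=9, p=25833, q=3991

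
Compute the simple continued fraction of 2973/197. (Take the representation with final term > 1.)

2973 = 15×197 + 18
197 = 10×18 + 17
18 = 1×17 + 1
17 = 17×1 + 0  (stop)
So 2973/197 = [15; 10, 1, 17].

[15; 10, 1, 17]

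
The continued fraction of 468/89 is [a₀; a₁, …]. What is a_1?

468 = 5·89 + 23   →  a_0 = 5
89 = 3·23 + 20   →  a_1 = 3

3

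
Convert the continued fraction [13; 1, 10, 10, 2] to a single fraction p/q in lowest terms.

3241/233

Fold from the inside: start with 2/1.
  10 + 1/2 = 21/2
  10 + 2/21 = 212/21
  1 + 21/212 = 233/212
  13 + 212/233 = 3241/233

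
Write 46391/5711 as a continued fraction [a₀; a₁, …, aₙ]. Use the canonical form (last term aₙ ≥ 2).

[8; 8, 8, 12, 2, 3]

46391 = 8·5711 + 703
5711 = 8·703 + 87
703 = 8·87 + 7
87 = 12·7 + 3
7 = 2·3 + 1
3 = 3·1 + 0  (stop)
So 46391/5711 = [8; 8, 8, 12, 2, 3].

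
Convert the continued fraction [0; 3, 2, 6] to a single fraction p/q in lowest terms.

13/45

Using pₖ = aₖpₖ₋₁ + pₖ₋₂ and qₖ = aₖqₖ₋₁ + qₖ₋₂:
  k=0: a=0, p=0, q=1
  k=1: a=3, p=1, q=3
  k=2: a=2, p=2, q=7
  k=3: a=6, p=13, q=45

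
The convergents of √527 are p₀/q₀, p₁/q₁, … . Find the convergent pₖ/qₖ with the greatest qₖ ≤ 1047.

√527 = [22; 1, 21, 1, 44, …] (period length 4).
Convergents:
  p_0/q_0 = 22/1
  p_1/q_1 = 23/1
  p_2/q_2 = 505/22
  p_3/q_3 = 528/23
  p_4/q_4 = 23737/1034
  p_5/q_5 = 24265/1057
q_4 = 1034 ≤ 1047 < 1057 = q_5, so the answer is 23737/1034.

23737/1034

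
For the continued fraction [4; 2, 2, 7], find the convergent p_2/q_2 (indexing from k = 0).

Using pₖ = aₖpₖ₋₁ + pₖ₋₂, qₖ = aₖqₖ₋₁ + qₖ₋₂ (with p₋₁=1, p₋₂=0, q₋₁=0, q₋₂=1):
  k=0: a=4, p=4, q=1
  k=1: a=2, p=9, q=2
  k=2: a=2, p=22, q=5

22/5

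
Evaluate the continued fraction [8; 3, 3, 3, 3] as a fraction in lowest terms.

905/109

Fold from the inside: start with 3/1.
  3 + 1/3 = 10/3
  3 + 3/10 = 33/10
  3 + 10/33 = 109/33
  8 + 33/109 = 905/109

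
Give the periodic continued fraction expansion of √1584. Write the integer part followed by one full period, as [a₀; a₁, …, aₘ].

a₀ = ⌊√1584⌋ = 39.
With m₀=0, d₀=1 and mₖ₊₁ = dₖaₖ − mₖ, dₖ₊₁ = (n − mₖ₊₁²)/dₖ, aₖ₊₁ = ⌊(a₀+mₖ₊₁)/dₖ₊₁⌋:
  k=1: m=39, d=63, a=1
  k=2: m=24, d=16, a=3
  k=3: m=24, d=63, a=1
  k=4: m=39, d=1, a=78
d=1 and a=2a₀=78 at k=4, so the next step gives (m, d) = (39, 63) again — its k=1 value — and the period has length 4.

[39; 1, 3, 1, 78]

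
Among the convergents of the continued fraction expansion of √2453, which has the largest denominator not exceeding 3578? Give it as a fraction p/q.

175675/3547

√2453 = [49; 1, 1, 8, 1, 1, 98, …] (period length 6).
Convergents:
  p_0/q_0 = 49/1
  p_1/q_1 = 50/1
  p_2/q_2 = 99/2
  p_3/q_3 = 842/17
  p_4/q_4 = 941/19
  p_5/q_5 = 1783/36
  p_6/q_6 = 175675/3547
  p_7/q_7 = 177458/3583
q_6 = 3547 ≤ 3578 < 3583 = q_7, so the answer is 175675/3547.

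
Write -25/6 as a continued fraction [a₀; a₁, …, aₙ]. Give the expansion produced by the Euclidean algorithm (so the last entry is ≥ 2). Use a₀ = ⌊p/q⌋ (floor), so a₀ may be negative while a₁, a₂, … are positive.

-25 = -5*6 + 5
6 = 1*5 + 1
5 = 5*1 + 0  (stop)
So -25/6 = [-5; 1, 5].

[-5; 1, 5]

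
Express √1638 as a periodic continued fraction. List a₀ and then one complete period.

[40; 2, 8, 2, 80]

a₀ = ⌊√1638⌋ = 40.
With m₀=0, d₀=1 and mₖ₊₁ = dₖaₖ − mₖ, dₖ₊₁ = (n − mₖ₊₁²)/dₖ, aₖ₊₁ = ⌊(a₀+mₖ₊₁)/dₖ₊₁⌋:
  k=1: m=40, d=38, a=2
  k=2: m=36, d=9, a=8
  k=3: m=36, d=38, a=2
  k=4: m=40, d=1, a=80
d=1 and a=2a₀=80 at k=4, so the next step gives (m, d) = (40, 38) again — its k=1 value — and the period has length 4.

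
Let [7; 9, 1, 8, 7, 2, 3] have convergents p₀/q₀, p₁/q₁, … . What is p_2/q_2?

Using pₖ = aₖpₖ₋₁ + pₖ₋₂, qₖ = aₖqₖ₋₁ + qₖ₋₂ (with p₋₁=1, p₋₂=0, q₋₁=0, q₋₂=1):
  k=0: a=7, p=7, q=1
  k=1: a=9, p=64, q=9
  k=2: a=1, p=71, q=10

71/10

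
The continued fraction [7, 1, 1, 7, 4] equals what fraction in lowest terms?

467/62

Using pₖ = aₖpₖ₋₁ + pₖ₋₂ and qₖ = aₖqₖ₋₁ + qₖ₋₂:
  k=0: a=7, p=7, q=1
  k=1: a=1, p=8, q=1
  k=2: a=1, p=15, q=2
  k=3: a=7, p=113, q=15
  k=4: a=4, p=467, q=62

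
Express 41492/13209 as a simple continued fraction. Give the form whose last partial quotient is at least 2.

41492 = 3*13209 + 1865
13209 = 7*1865 + 154
1865 = 12*154 + 17
154 = 9*17 + 1
17 = 17*1 + 0  (stop)
So 41492/13209 = [3; 7, 12, 9, 17].

[3; 7, 12, 9, 17]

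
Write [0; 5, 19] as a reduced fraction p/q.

Using pₖ = aₖpₖ₋₁ + pₖ₋₂ and qₖ = aₖqₖ₋₁ + qₖ₋₂:
  k=0: a=0, p=0, q=1
  k=1: a=5, p=1, q=5
  k=2: a=19, p=19, q=96

19/96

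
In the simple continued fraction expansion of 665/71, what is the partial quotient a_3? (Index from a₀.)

665 = 9·71 + 26   →  a_0 = 9
71 = 2·26 + 19   →  a_1 = 2
26 = 1·19 + 7   →  a_2 = 1
19 = 2·7 + 5   →  a_3 = 2

2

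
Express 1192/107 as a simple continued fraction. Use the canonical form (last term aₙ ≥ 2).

1192 = 11×107 + 15
107 = 7×15 + 2
15 = 7×2 + 1
2 = 2×1 + 0  (stop)
So 1192/107 = [11; 7, 7, 2].

[11; 7, 7, 2]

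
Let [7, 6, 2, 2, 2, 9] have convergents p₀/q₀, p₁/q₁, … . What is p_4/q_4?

551/77

Using pₖ = aₖpₖ₋₁ + pₖ₋₂, qₖ = aₖqₖ₋₁ + qₖ₋₂ (with p₋₁=1, p₋₂=0, q₋₁=0, q₋₂=1):
  k=0: a=7, p=7, q=1
  k=1: a=6, p=43, q=6
  k=2: a=2, p=93, q=13
  k=3: a=2, p=229, q=32
  k=4: a=2, p=551, q=77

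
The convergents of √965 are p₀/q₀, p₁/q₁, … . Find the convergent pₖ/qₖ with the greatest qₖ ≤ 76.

√965 = [31; 15, 1, 1, 15, 62, …] (period length 5).
Convergents:
  p_0/q_0 = 31/1
  p_1/q_1 = 466/15
  p_2/q_2 = 497/16
  p_3/q_3 = 963/31
  p_4/q_4 = 14942/481
q_3 = 31 ≤ 76 < 481 = q_4, so the answer is 963/31.

963/31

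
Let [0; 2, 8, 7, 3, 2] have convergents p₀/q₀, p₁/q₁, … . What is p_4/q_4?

179/380

Using pₖ = aₖpₖ₋₁ + pₖ₋₂, qₖ = aₖqₖ₋₁ + qₖ₋₂ (with p₋₁=1, p₋₂=0, q₋₁=0, q₋₂=1):
  k=0: a=0, p=0, q=1
  k=1: a=2, p=1, q=2
  k=2: a=8, p=8, q=17
  k=3: a=7, p=57, q=121
  k=4: a=3, p=179, q=380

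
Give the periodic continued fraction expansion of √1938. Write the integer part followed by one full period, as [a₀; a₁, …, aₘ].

a₀ = ⌊√1938⌋ = 44.

[44; 44, 88]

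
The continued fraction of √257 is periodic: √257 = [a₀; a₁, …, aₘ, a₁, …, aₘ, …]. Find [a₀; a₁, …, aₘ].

a₀ = ⌊√257⌋ = 16.
With m₀=0, d₀=1 and mₖ₊₁ = dₖaₖ − mₖ, dₖ₊₁ = (n − mₖ₊₁²)/dₖ, aₖ₊₁ = ⌊(a₀+mₖ₊₁)/dₖ₊₁⌋:
  k=1: m=16, d=1, a=32
d=1 and a=2a₀=32 at k=1, so the next step gives (m, d) = (16, 1) again — its k=1 value — and the period has length 1.

[16; 32]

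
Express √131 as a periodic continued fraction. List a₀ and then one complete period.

a₀ = ⌊√131⌋ = 11.

[11; 2, 4, 11, 4, 2, 22]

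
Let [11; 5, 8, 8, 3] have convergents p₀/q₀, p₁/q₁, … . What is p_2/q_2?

459/41

Using pₖ = aₖpₖ₋₁ + pₖ₋₂, qₖ = aₖqₖ₋₁ + qₖ₋₂ (with p₋₁=1, p₋₂=0, q₋₁=0, q₋₂=1):
  k=0: a=11, p=11, q=1
  k=1: a=5, p=56, q=5
  k=2: a=8, p=459, q=41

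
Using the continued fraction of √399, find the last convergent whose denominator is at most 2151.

31940/1599

√399 = [19; 1, 38, …] (period length 2).
Convergents:
  p_0/q_0 = 19/1
  p_1/q_1 = 20/1
  p_2/q_2 = 779/39
  p_3/q_3 = 799/40
  p_4/q_4 = 31141/1559
  p_5/q_5 = 31940/1599
  p_6/q_6 = 1244861/62321
q_5 = 1599 ≤ 2151 < 62321 = q_6, so the answer is 31940/1599.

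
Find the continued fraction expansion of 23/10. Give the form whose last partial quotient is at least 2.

23 = 2*10 + 3
10 = 3*3 + 1
3 = 3*1 + 0  (stop)
So 23/10 = [2; 3, 3].

[2; 3, 3]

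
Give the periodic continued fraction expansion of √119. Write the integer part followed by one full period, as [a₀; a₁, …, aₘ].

[10; 1, 9, 1, 20]

a₀ = ⌊√119⌋ = 10.
With m₀=0, d₀=1 and mₖ₊₁ = dₖaₖ − mₖ, dₖ₊₁ = (n − mₖ₊₁²)/dₖ, aₖ₊₁ = ⌊(a₀+mₖ₊₁)/dₖ₊₁⌋:
  k=1: m=10, d=19, a=1
  k=2: m=9, d=2, a=9
  k=3: m=9, d=19, a=1
  k=4: m=10, d=1, a=20
d=1 and a=2a₀=20 at k=4, so the next step gives (m, d) = (10, 19) again — its k=1 value — and the period has length 4.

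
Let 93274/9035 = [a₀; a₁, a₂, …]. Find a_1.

93274 = 10·9035 + 2924   →  a_0 = 10
9035 = 3·2924 + 263   →  a_1 = 3

3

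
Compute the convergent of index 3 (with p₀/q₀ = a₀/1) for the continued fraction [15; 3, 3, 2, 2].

Using pₖ = aₖpₖ₋₁ + pₖ₋₂, qₖ = aₖqₖ₋₁ + qₖ₋₂ (with p₋₁=1, p₋₂=0, q₋₁=0, q₋₂=1):
  k=0: a=15, p=15, q=1
  k=1: a=3, p=46, q=3
  k=2: a=3, p=153, q=10
  k=3: a=2, p=352, q=23

352/23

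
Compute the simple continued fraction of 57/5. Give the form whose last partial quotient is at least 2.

[11; 2, 2]

57 = 11·5 + 2
5 = 2·2 + 1
2 = 2·1 + 0  (stop)
So 57/5 = [11; 2, 2].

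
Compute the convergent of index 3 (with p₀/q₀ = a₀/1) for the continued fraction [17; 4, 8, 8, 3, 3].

Using pₖ = aₖpₖ₋₁ + pₖ₋₂, qₖ = aₖqₖ₋₁ + qₖ₋₂ (with p₋₁=1, p₋₂=0, q₋₁=0, q₋₂=1):
  k=0: a=17, p=17, q=1
  k=1: a=4, p=69, q=4
  k=2: a=8, p=569, q=33
  k=3: a=8, p=4621, q=268

4621/268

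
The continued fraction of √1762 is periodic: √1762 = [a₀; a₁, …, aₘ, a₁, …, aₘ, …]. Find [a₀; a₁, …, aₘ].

a₀ = ⌊√1762⌋ = 41.
With m₀=0, d₀=1 and mₖ₊₁ = dₖaₖ − mₖ, dₖ₊₁ = (n − mₖ₊₁²)/dₖ, aₖ₊₁ = ⌊(a₀+mₖ₊₁)/dₖ₊₁⌋:
  k=1: m=41, d=81, a=1
  k=2: m=40, d=2, a=40
  k=3: m=40, d=81, a=1
  k=4: m=41, d=1, a=82
d=1 and a=2a₀=82 at k=4, so the next step gives (m, d) = (41, 81) again — its k=1 value — and the period has length 4.

[41; 1, 40, 1, 82]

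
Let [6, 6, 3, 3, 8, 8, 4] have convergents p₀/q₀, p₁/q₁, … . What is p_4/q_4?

3221/523

Using pₖ = aₖpₖ₋₁ + pₖ₋₂, qₖ = aₖqₖ₋₁ + qₖ₋₂ (with p₋₁=1, p₋₂=0, q₋₁=0, q₋₂=1):
  k=0: a=6, p=6, q=1
  k=1: a=6, p=37, q=6
  k=2: a=3, p=117, q=19
  k=3: a=3, p=388, q=63
  k=4: a=8, p=3221, q=523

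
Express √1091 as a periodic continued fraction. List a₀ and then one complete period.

a₀ = ⌊√1091⌋ = 33.

[33; 33, 66]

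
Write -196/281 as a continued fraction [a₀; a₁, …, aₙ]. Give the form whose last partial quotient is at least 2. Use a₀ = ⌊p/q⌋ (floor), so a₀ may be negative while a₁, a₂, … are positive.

-196 = -1*281 + 85
281 = 3*85 + 26
85 = 3*26 + 7
26 = 3*7 + 5
7 = 1*5 + 2
5 = 2*2 + 1
2 = 2*1 + 0  (stop)
So -196/281 = [-1; 3, 3, 3, 1, 2, 2].

[-1; 3, 3, 3, 1, 2, 2]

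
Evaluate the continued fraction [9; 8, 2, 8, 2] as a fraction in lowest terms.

2781/305

Using pₖ = aₖpₖ₋₁ + pₖ₋₂ and qₖ = aₖqₖ₋₁ + qₖ₋₂:
  k=0: a=9, p=9, q=1
  k=1: a=8, p=73, q=8
  k=2: a=2, p=155, q=17
  k=3: a=8, p=1313, q=144
  k=4: a=2, p=2781, q=305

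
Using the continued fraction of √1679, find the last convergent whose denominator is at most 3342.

136039/3320

√1679 = [40; 1, 39, 1, 80, …] (period length 4).
Convergents:
  p_0/q_0 = 40/1
  p_1/q_1 = 41/1
  p_2/q_2 = 1639/40
  p_3/q_3 = 1680/41
  p_4/q_4 = 136039/3320
  p_5/q_5 = 137719/3361
q_4 = 3320 ≤ 3342 < 3361 = q_5, so the answer is 136039/3320.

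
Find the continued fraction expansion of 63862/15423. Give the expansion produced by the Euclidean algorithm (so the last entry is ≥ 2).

63862 = 4×15423 + 2170
15423 = 7×2170 + 233
2170 = 9×233 + 73
233 = 3×73 + 14
73 = 5×14 + 3
14 = 4×3 + 2
3 = 1×2 + 1
2 = 2×1 + 0  (stop)
So 63862/15423 = [4; 7, 9, 3, 5, 4, 1, 2].

[4; 7, 9, 3, 5, 4, 1, 2]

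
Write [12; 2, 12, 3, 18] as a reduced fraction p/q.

Fold from the inside: start with 18/1.
  3 + 1/18 = 55/18
  12 + 18/55 = 678/55
  2 + 55/678 = 1411/678
  12 + 678/1411 = 17610/1411

17610/1411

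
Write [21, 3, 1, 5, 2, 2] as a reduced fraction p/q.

2615/123

Using pₖ = aₖpₖ₋₁ + pₖ₋₂ and qₖ = aₖqₖ₋₁ + qₖ₋₂:
  k=0: a=21, p=21, q=1
  k=1: a=3, p=64, q=3
  k=2: a=1, p=85, q=4
  k=3: a=5, p=489, q=23
  k=4: a=2, p=1063, q=50
  k=5: a=2, p=2615, q=123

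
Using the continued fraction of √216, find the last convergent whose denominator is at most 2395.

14403/980

√216 = [14; 1, 2, 3, 2, 1, 28, …] (period length 6).
Convergents:
  p_0/q_0 = 14/1
  p_1/q_1 = 15/1
  p_2/q_2 = 44/3
  p_3/q_3 = 147/10
  p_4/q_4 = 338/23
  p_5/q_5 = 485/33
  p_6/q_6 = 13918/947
  p_7/q_7 = 14403/980
  p_8/q_8 = 42724/2907
q_7 = 980 ≤ 2395 < 2907 = q_8, so the answer is 14403/980.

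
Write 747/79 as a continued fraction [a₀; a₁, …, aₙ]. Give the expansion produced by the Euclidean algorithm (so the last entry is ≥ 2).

747 = 9*79 + 36
79 = 2*36 + 7
36 = 5*7 + 1
7 = 7*1 + 0  (stop)
So 747/79 = [9; 2, 5, 7].

[9; 2, 5, 7]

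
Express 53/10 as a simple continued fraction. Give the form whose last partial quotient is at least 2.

53 = 5*10 + 3
10 = 3*3 + 1
3 = 3*1 + 0  (stop)
So 53/10 = [5; 3, 3].

[5; 3, 3]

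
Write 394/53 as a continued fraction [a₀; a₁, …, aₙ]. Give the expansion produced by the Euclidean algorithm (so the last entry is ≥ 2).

394 = 7*53 + 23
53 = 2*23 + 7
23 = 3*7 + 2
7 = 3*2 + 1
2 = 2*1 + 0  (stop)
So 394/53 = [7; 2, 3, 3, 2].

[7; 2, 3, 3, 2]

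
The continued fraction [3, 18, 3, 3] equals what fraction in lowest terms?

Fold from the inside: start with 3/1.
  3 + 1/3 = 10/3
  18 + 3/10 = 183/10
  3 + 10/183 = 559/183

559/183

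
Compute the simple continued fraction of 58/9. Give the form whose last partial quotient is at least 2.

[6; 2, 4]

58 = 6×9 + 4
9 = 2×4 + 1
4 = 4×1 + 0  (stop)
So 58/9 = [6; 2, 4].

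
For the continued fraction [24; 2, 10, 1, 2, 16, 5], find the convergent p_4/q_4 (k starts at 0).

Using pₖ = aₖpₖ₋₁ + pₖ₋₂, qₖ = aₖqₖ₋₁ + qₖ₋₂ (with p₋₁=1, p₋₂=0, q₋₁=0, q₋₂=1):
  k=0: a=24, p=24, q=1
  k=1: a=2, p=49, q=2
  k=2: a=10, p=514, q=21
  k=3: a=1, p=563, q=23
  k=4: a=2, p=1640, q=67

1640/67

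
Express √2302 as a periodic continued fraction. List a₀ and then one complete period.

[47; 1, 46, 1, 94]

a₀ = ⌊√2302⌋ = 47.
With m₀=0, d₀=1 and mₖ₊₁ = dₖaₖ − mₖ, dₖ₊₁ = (n − mₖ₊₁²)/dₖ, aₖ₊₁ = ⌊(a₀+mₖ₊₁)/dₖ₊₁⌋:
  k=1: m=47, d=93, a=1
  k=2: m=46, d=2, a=46
  k=3: m=46, d=93, a=1
  k=4: m=47, d=1, a=94
d=1 and a=2a₀=94 at k=4, so the next step gives (m, d) = (47, 93) again — its k=1 value — and the period has length 4.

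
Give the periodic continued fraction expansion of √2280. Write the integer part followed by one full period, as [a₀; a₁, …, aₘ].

[47; 1, 2, 1, 94]

a₀ = ⌊√2280⌋ = 47.
With m₀=0, d₀=1 and mₖ₊₁ = dₖaₖ − mₖ, dₖ₊₁ = (n − mₖ₊₁²)/dₖ, aₖ₊₁ = ⌊(a₀+mₖ₊₁)/dₖ₊₁⌋:
  k=1: m=47, d=71, a=1
  k=2: m=24, d=24, a=2
  k=3: m=24, d=71, a=1
  k=4: m=47, d=1, a=94
d=1 and a=2a₀=94 at k=4, so the next step gives (m, d) = (47, 71) again — its k=1 value — and the period has length 4.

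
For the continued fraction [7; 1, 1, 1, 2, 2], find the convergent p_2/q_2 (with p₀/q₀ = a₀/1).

15/2

Using pₖ = aₖpₖ₋₁ + pₖ₋₂, qₖ = aₖqₖ₋₁ + qₖ₋₂ (with p₋₁=1, p₋₂=0, q₋₁=0, q₋₂=1):
  k=0: a=7, p=7, q=1
  k=1: a=1, p=8, q=1
  k=2: a=1, p=15, q=2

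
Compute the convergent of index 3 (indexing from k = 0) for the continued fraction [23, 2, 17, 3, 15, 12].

2513/107

Using pₖ = aₖpₖ₋₁ + pₖ₋₂, qₖ = aₖqₖ₋₁ + qₖ₋₂ (with p₋₁=1, p₋₂=0, q₋₁=0, q₋₂=1):
  k=0: a=23, p=23, q=1
  k=1: a=2, p=47, q=2
  k=2: a=17, p=822, q=35
  k=3: a=3, p=2513, q=107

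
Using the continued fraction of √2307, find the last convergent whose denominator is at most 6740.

147600/3073

√2307 = [48; 32, 96, …] (period length 2).
Convergents:
  p_0/q_0 = 48/1
  p_1/q_1 = 1537/32
  p_2/q_2 = 147600/3073
  p_3/q_3 = 4724737/98368
q_2 = 3073 ≤ 6740 < 98368 = q_3, so the answer is 147600/3073.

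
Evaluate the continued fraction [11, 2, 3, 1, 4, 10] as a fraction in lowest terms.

5023/439

Using pₖ = aₖpₖ₋₁ + pₖ₋₂ and qₖ = aₖqₖ₋₁ + qₖ₋₂:
  k=0: a=11, p=11, q=1
  k=1: a=2, p=23, q=2
  k=2: a=3, p=80, q=7
  k=3: a=1, p=103, q=9
  k=4: a=4, p=492, q=43
  k=5: a=10, p=5023, q=439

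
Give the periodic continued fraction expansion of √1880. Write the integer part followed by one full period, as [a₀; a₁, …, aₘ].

[43; 2, 1, 3, 1, 2, 86]

a₀ = ⌊√1880⌋ = 43.
With m₀=0, d₀=1 and mₖ₊₁ = dₖaₖ − mₖ, dₖ₊₁ = (n − mₖ₊₁²)/dₖ, aₖ₊₁ = ⌊(a₀+mₖ₊₁)/dₖ₊₁⌋:
  k=1: m=43, d=31, a=2
  k=2: m=19, d=49, a=1
  k=3: m=30, d=20, a=3
  k=4: m=30, d=49, a=1
  k=5: m=19, d=31, a=2
  k=6: m=43, d=1, a=86
d=1 and a=2a₀=86 at k=6, so the next step gives (m, d) = (43, 31) again — its k=1 value — and the period has length 6.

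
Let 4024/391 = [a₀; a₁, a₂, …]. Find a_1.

3

4024 = 10·391 + 114   →  a_0 = 10
391 = 3·114 + 49   →  a_1 = 3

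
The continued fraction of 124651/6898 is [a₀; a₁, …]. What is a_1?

14

124651 = 18·6898 + 487   →  a_0 = 18
6898 = 14·487 + 80   →  a_1 = 14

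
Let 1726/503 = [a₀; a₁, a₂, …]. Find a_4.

1726 = 3·503 + 217   →  a_0 = 3
503 = 2·217 + 69   →  a_1 = 2
217 = 3·69 + 10   →  a_2 = 3
69 = 6·10 + 9   →  a_3 = 6
10 = 1·9 + 1   →  a_4 = 1

1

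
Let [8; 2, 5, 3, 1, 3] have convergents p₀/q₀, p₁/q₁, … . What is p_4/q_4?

389/46

Using pₖ = aₖpₖ₋₁ + pₖ₋₂, qₖ = aₖqₖ₋₁ + qₖ₋₂ (with p₋₁=1, p₋₂=0, q₋₁=0, q₋₂=1):
  k=0: a=8, p=8, q=1
  k=1: a=2, p=17, q=2
  k=2: a=5, p=93, q=11
  k=3: a=3, p=296, q=35
  k=4: a=1, p=389, q=46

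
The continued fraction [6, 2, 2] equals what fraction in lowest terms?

32/5

Fold from the inside: start with 2/1.
  2 + 1/2 = 5/2
  6 + 2/5 = 32/5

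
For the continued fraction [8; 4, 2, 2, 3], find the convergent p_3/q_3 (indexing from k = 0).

181/22

Using pₖ = aₖpₖ₋₁ + pₖ₋₂, qₖ = aₖqₖ₋₁ + qₖ₋₂ (with p₋₁=1, p₋₂=0, q₋₁=0, q₋₂=1):
  k=0: a=8, p=8, q=1
  k=1: a=4, p=33, q=4
  k=2: a=2, p=74, q=9
  k=3: a=2, p=181, q=22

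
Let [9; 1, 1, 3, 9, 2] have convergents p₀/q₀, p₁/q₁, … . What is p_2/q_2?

Using pₖ = aₖpₖ₋₁ + pₖ₋₂, qₖ = aₖqₖ₋₁ + qₖ₋₂ (with p₋₁=1, p₋₂=0, q₋₁=0, q₋₂=1):
  k=0: a=9, p=9, q=1
  k=1: a=1, p=10, q=1
  k=2: a=1, p=19, q=2

19/2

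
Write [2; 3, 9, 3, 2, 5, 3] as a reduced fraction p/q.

8110/3493

Using pₖ = aₖpₖ₋₁ + pₖ₋₂ and qₖ = aₖqₖ₋₁ + qₖ₋₂:
  k=0: a=2, p=2, q=1
  k=1: a=3, p=7, q=3
  k=2: a=9, p=65, q=28
  k=3: a=3, p=202, q=87
  k=4: a=2, p=469, q=202
  k=5: a=5, p=2547, q=1097
  k=6: a=3, p=8110, q=3493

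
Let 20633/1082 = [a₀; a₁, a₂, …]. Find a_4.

20633 = 19·1082 + 75   →  a_0 = 19
1082 = 14·75 + 32   →  a_1 = 14
75 = 2·32 + 11   →  a_2 = 2
32 = 2·11 + 10   →  a_3 = 2
11 = 1·10 + 1   →  a_4 = 1

1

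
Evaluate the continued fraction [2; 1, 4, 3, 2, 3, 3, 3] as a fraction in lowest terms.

3882/1381

Fold from the inside: start with 3/1.
  3 + 1/3 = 10/3
  3 + 3/10 = 33/10
  2 + 10/33 = 76/33
  3 + 33/76 = 261/76
  4 + 76/261 = 1120/261
  1 + 261/1120 = 1381/1120
  2 + 1120/1381 = 3882/1381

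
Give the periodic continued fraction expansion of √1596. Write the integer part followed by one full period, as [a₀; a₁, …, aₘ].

a₀ = ⌊√1596⌋ = 39.

[39; 1, 18, 1, 78]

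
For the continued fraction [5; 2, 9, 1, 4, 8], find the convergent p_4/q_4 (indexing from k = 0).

Using pₖ = aₖpₖ₋₁ + pₖ₋₂, qₖ = aₖqₖ₋₁ + qₖ₋₂ (with p₋₁=1, p₋₂=0, q₋₁=0, q₋₂=1):
  k=0: a=5, p=5, q=1
  k=1: a=2, p=11, q=2
  k=2: a=9, p=104, q=19
  k=3: a=1, p=115, q=21
  k=4: a=4, p=564, q=103

564/103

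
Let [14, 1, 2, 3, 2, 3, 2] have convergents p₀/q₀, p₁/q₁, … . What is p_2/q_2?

Using pₖ = aₖpₖ₋₁ + pₖ₋₂, qₖ = aₖqₖ₋₁ + qₖ₋₂ (with p₋₁=1, p₋₂=0, q₋₁=0, q₋₂=1):
  k=0: a=14, p=14, q=1
  k=1: a=1, p=15, q=1
  k=2: a=2, p=44, q=3

44/3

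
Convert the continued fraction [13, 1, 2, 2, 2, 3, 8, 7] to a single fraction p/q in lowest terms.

Fold from the inside: start with 7/1.
  8 + 1/7 = 57/7
  3 + 7/57 = 178/57
  2 + 57/178 = 413/178
  2 + 178/413 = 1004/413
  2 + 413/1004 = 2421/1004
  1 + 1004/2421 = 3425/2421
  13 + 2421/3425 = 46946/3425

46946/3425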